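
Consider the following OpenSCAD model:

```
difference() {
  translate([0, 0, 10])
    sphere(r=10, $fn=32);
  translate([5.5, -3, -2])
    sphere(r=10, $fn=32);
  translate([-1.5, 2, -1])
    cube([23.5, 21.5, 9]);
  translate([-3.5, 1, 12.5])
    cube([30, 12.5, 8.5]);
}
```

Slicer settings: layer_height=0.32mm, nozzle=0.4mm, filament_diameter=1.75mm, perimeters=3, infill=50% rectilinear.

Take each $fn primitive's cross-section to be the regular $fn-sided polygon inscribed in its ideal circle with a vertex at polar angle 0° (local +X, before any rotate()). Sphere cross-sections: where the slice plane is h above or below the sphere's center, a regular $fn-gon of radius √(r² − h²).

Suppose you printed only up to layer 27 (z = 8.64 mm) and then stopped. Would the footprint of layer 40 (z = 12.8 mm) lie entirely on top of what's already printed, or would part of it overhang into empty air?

entirely on top

Compare the two slices. At z = 8.64: the r=10 sphere slices to a regular 32-gon of circumradius 9.907 (√(r²−h²) with h=1.36 from center) (area = (32/2)·9.907²·sin(360°/32) = 306.37 mm²); the sphere at (5.5, -3) is not intersected at this z (|z−center|=10.640 > r=10); the cube at (-1.5, 2) is not intersected at this z (z outside [-1, 8]); the cube at (-3.5, 1) is not intersected at this z (z outside [12.5, 21]); Taking the first minus the rest: none of the subtracted shapes is present at this height, so the r=10 sphere is unchanged — area = 306.37 mm². At z = 12.8: the r=10 sphere slices to a regular 32-gon of circumradius 9.600 (√(r²−h²) with h=2.8 from center) (area = (32/2)·9.600²·sin(360°/32) = 287.67 mm²); the sphere at (5.5, -3) is not intersected at this z (|z−center|=14.800 > r=10); the cube at (-1.5, 2) is not intersected at this z (z outside [-1, 8]); the cube at (-3.5, 1) (footprint 30×12.5) is included at this height (area 375.00 mm²); Taking the first minus the rest: starting from the r=10 sphere (287.67 mm²), the 30×12.5 cube at (-3.5, 1) partially overlaps it — only the 91.59 mm² overlap (of its 375.00 mm²) is removed, clipping the outline — area = 196.08 mm². Checking containment: the cross-section at z = 12.8 is a subset of the cross-section at z = 8.64.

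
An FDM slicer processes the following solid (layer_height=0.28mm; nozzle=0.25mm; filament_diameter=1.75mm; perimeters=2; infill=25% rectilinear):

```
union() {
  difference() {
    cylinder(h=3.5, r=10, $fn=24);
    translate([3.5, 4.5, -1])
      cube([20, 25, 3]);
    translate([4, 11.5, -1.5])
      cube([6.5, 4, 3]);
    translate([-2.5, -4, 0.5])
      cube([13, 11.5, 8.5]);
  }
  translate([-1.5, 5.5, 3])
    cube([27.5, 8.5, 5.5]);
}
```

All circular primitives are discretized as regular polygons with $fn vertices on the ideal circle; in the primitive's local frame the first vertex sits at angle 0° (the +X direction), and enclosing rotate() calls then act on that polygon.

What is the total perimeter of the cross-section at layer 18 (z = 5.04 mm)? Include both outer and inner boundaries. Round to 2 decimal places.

At z = 5.04 mm: the cylinder does not reach this height (z outside [0, 3.5]); the cube at (3.5, 4.5) is absent (z outside [-1, 2]); the cube at (4, 11.5) is not intersected at this z (z outside [-1.5, 1.5]); the 13×11.5 cube at (-2.5, -4) contributes its full rectangle (perimeter 49.00 mm); Taking the first minus the rest: the first operand is absent here, so nothing remains; the cube at (-1.5, 5.5) is present — its section is the full 27.5×8.5 rectangle (perimeter 72.00 mm); Taking the union: only the 27.5×8.5 cube at (-1.5, 5.5) is present, so the union is just that shape — boundary = 72.00 mm. Overall, the cross-section is a single solid region. Total boundary length (outer) = 72.00 mm.

72.00 mm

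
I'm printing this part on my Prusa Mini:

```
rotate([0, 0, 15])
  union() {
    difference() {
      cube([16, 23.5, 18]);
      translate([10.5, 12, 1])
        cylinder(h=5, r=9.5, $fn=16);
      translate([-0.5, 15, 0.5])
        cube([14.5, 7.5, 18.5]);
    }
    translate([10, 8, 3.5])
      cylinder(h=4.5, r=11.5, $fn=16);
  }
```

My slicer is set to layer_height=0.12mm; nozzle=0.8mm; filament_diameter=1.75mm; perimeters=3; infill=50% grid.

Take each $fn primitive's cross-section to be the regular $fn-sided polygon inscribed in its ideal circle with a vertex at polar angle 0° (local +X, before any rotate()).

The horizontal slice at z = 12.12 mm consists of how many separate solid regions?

1

At z = 12.12 mm: the 16×23.5 cube contributes its full rectangle; the cylinder at (10.5, 12) is absent (z outside [1, 6]); the 14.5×7.5 cube at (-0.5, 15) contributes its full rectangle; Subtracting the remaining from the first: starting from the 16×23.5 cube, the 14.5×7.5 cube at (-0.5, 15) partially overlaps it — only the 105.00 mm² overlap (of its 108.75 mm²) is removed, clipping the outline — 1 connected region; the cylinder at (10, 8) does not reach this height (z outside [3.5, 8]); Merging all regions: only that combined region is present, so the union is just that shape — 1 connected region; (rotated 15° about Z; rotation is an isometry so areas/perimeters/island counts are preserved). The result has 1 disconnected region.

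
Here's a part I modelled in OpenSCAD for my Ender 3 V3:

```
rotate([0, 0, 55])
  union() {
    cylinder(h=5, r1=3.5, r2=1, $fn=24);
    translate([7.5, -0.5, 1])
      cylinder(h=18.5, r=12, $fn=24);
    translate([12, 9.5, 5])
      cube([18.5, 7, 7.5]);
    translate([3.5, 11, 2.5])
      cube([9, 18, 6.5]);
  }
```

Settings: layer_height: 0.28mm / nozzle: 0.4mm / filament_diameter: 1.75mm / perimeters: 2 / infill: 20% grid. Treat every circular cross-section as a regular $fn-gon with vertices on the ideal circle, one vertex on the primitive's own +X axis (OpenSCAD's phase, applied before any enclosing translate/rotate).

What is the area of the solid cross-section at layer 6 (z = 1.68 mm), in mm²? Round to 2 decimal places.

447.24 mm²

At z = 1.68 mm: the cone: at t=0.336 of its height the radius interpolates to r₁+(r₂−r₁)t = 2.660, giving a regular 24-gon of that circumradius (area = (24/2)·2.660²·sin(360°/24) = 21.98 mm²); the cylinder at (7.5, -0.5): section is a regular 24-gon, circumradius r=12 (area = (24/2)·12.000²·sin(360°/24) = 447.24 mm²); the cube at (12, 9.5) is not intersected at this z (z outside [5, 12.5]); the cube at (3.5, 11) does not reach this height (z outside [2.5, 9]); Combining (union): the cone lies entirely inside the r=12 cylinder at (7.5, -0.5), so the union is just the r=12 cylinder at (7.5, -0.5) — area = 447.24 mm²; (rotated 55° about Z; rotation is an isometry so areas/perimeters/island counts are preserved). Overall, the cross-section is a single solid region. Net area = 447.24 mm².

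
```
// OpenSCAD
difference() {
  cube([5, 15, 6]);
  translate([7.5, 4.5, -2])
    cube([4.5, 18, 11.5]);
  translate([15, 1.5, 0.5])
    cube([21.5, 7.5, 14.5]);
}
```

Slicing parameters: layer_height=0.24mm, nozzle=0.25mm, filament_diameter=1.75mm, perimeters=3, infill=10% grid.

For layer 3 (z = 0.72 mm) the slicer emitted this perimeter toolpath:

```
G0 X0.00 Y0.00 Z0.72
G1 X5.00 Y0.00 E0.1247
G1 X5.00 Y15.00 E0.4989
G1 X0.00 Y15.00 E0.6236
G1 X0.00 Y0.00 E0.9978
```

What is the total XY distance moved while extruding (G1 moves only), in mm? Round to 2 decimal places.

40.00 mm

Sum the Euclidean lengths of each G1 segment: total = 40.00 mm.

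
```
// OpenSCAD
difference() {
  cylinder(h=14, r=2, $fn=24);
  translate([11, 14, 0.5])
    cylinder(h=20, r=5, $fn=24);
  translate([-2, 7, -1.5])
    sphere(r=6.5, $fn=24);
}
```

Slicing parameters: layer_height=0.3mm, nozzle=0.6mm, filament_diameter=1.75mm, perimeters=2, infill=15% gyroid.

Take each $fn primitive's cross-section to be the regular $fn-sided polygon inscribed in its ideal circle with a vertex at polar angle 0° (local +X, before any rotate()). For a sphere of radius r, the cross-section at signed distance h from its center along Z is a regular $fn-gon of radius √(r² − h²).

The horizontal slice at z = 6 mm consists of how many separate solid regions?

1

At z = 6 mm: the r=2 cylinder contributes a regular 24-gon of circumradius 2; the r=5 cylinder at (11, 14) contributes a regular 24-gon of circumradius 5; the sphere at (-2, 7) does not reach this height (|z−center|=7.500 > r=6.5); Subtracting the remaining from the first: starting from the r=2 cylinder, the r=5 cylinder at (11, 14) misses the remaining region (no effect) — 1 connected region. The result has 1 disconnected region.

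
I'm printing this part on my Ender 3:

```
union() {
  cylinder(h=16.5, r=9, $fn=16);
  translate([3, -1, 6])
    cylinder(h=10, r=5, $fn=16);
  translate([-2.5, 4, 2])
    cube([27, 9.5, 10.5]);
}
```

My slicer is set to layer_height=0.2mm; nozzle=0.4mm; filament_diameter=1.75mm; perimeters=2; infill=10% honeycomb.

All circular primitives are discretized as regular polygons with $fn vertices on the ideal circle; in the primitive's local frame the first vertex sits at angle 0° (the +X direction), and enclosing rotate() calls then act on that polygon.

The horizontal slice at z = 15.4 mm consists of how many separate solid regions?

1

At z = 15.4 mm: the r=9 cylinder gives a regular 16-gon of circumradius 9 (constant along its height); the cylinder at (3, -1): section is a regular 16-gon, circumradius r=5; the cube at (-2.5, 4) is absent (z outside [2, 12.5]); Combining (union): the r=5 cylinder at (3, -1) lies entirely inside the r=9 cylinder, so the union is just the r=9 cylinder — 1 connected region. The result has 1 disconnected region.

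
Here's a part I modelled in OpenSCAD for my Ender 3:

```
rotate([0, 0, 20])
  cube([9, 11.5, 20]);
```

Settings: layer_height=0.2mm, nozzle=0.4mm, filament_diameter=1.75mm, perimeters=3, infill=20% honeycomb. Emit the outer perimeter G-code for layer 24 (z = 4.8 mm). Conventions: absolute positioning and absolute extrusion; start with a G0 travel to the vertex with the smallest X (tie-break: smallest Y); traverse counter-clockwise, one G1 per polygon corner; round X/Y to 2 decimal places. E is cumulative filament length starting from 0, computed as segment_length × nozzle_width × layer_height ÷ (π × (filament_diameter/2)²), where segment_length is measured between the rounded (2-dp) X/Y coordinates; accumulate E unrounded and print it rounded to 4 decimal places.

At z = 4.8 mm: the cube is present — its section is the full 9×11.5 rectangle; (rotated 20° about Z; rotation is an isometry so areas/perimeters/island counts are preserved). The outline is a single polygon with 4 vertices. Extrusion per mm of travel: 0.4 × 0.2 / (π × 0.875²) = 0.033260. Accumulating E over each segment gives final E = 1.3634.

G0 X-3.93 Y10.81 Z4.80
G1 X0.00 Y0.00 E0.3826
G1 X8.46 Y3.08 E0.6820
G1 X4.52 Y13.88 E1.0644
G1 X-3.93 Y10.81 E1.3634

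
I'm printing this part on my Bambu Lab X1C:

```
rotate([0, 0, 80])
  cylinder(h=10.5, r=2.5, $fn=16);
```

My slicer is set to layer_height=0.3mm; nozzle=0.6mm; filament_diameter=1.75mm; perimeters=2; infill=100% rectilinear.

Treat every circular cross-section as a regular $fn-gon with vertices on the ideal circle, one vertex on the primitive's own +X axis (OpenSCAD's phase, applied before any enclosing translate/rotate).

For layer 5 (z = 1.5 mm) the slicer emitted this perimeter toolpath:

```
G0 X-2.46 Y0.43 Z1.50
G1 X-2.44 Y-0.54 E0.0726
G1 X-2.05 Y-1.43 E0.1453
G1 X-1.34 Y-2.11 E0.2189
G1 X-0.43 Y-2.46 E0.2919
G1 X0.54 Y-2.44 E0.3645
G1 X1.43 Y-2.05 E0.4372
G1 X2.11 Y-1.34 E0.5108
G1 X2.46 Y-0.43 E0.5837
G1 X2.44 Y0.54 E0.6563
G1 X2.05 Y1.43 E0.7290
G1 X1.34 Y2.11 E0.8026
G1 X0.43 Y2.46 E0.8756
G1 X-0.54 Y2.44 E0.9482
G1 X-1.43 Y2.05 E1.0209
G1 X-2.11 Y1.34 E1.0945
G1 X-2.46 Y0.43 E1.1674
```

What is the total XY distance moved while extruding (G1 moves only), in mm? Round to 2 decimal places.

15.60 mm

Sum the Euclidean lengths of each G1 segment: total = 15.60 mm.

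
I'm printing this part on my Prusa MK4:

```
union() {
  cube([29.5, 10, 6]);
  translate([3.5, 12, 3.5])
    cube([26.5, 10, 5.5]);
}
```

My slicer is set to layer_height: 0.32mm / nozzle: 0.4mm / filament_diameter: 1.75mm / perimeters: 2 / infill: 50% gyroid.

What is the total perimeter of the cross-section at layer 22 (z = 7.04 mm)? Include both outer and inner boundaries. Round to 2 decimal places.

At z = 7.04 mm: the cube is not intersected at this z (z outside [0, 6]); the cube at (3.5, 12) is present — its section is the full 26.5×10 rectangle (perimeter 73.00 mm); Merging all regions: only the 26.5×10 cube at (3.5, 12) is present, so the union is just that shape — boundary = 73.00 mm. Overall, the cross-section is a single solid region. Total boundary length (outer) = 73.00 mm.

73.00 mm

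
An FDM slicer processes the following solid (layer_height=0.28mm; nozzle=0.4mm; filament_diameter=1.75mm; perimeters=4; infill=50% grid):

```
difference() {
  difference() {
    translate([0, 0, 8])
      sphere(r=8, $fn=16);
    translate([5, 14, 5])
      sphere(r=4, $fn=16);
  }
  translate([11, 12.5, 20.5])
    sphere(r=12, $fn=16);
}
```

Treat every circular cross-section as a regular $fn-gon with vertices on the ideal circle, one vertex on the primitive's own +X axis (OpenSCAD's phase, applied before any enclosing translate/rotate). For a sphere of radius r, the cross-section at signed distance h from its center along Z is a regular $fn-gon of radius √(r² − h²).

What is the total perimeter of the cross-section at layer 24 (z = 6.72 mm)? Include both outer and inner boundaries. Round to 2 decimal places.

At z = 6.72 mm: the r=8 sphere contributes a regular 16-gon of circumradius √(8²−1.28²) = 7.897 (perimeter = 2·16·7.897·sin(180°/16) = 49.30 mm); the r=4 sphere at (5, 14) slices to a regular 16-gon of circumradius 3.611 (√(r²−h²) with h=1.72 from center) (perimeter = 2·16·3.611·sin(180°/16) = 22.55 mm); Taking the first minus the rest: starting from the r=8 sphere, the r=4 sphere at (5, 14) misses the remaining region (no effect) — boundary = 49.30 mm; the sphere at (11, 12.5) is not intersected at this z (|z−center|=13.780 > r=12); Taking the first minus the rest: none of the subtracted shapes is present at this height, so that combined region is unchanged — boundary = 49.30 mm. Overall, the cross-section is a single solid region. Total boundary length (outer) = 49.30 mm.

49.30 mm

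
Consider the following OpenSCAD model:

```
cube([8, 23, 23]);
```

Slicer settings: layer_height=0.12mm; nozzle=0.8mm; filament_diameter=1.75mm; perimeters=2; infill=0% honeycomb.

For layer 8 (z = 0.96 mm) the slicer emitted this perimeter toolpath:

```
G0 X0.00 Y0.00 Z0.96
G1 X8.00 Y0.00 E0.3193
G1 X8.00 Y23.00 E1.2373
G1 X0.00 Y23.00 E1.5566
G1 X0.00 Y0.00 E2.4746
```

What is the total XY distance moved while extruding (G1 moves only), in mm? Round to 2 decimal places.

Sum the Euclidean lengths of each G1 segment: total = 62.00 mm.

62.00 mm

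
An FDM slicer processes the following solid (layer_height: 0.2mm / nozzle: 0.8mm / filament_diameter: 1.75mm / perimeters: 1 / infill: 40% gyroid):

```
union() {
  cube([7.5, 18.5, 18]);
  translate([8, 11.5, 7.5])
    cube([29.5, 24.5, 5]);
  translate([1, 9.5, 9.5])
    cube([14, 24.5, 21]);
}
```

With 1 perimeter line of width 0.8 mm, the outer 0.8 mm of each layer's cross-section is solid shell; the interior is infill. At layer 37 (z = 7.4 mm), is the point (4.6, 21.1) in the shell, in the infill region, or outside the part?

outside

At z = 7.4 mm: the cube is present — its section is the full 7.5×18.5 rectangle; the cube at (8, 11.5) is absent (z outside [7.5, 12.5]); the cube at (1, 9.5) is absent (z outside [9.5, 30.5]); Merging all regions: only the 7.5×18.5 cube is present, so the union is just that shape — 1 connected region. Overall, the cross-section is a single solid region. The nearest boundary edge runs (7.50, 18.50)→(0.00, 18.50); distance from the point to it = 2.60 mm. The point is not inside any of the regions above, so it lies outside the cross-section (2.60 mm from the nearest boundary).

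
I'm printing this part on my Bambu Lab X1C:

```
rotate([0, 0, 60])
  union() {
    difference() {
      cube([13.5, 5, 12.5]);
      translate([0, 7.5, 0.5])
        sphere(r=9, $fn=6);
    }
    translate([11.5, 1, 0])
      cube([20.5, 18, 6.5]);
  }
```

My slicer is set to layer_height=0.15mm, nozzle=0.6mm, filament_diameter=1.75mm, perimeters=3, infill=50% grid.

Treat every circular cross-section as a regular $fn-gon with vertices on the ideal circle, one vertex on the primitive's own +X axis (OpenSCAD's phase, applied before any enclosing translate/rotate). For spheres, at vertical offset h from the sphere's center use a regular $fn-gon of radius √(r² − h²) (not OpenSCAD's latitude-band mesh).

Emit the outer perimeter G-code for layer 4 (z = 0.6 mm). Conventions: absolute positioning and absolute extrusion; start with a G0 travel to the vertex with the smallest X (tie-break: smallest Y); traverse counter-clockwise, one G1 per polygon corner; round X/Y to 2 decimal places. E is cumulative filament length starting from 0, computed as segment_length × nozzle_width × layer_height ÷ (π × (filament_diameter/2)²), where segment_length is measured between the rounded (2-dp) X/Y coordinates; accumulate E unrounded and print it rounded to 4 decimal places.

G0 X-10.70 Y19.46 Z0.60
G1 X1.42 Y12.46 E0.5237
G1 X-0.55 Y9.04 E0.6714
G1 X2.33 Y4.04 E0.8873
G1 X6.75 Y11.69 E1.2179
G1 X5.88 Y12.19 E1.2554
G1 X15.13 Y28.21 E1.9476
G1 X-0.45 Y37.21 E2.6208
G1 X-10.70 Y19.46 E3.3878

At z = 0.6 mm: the cube is present — its section is the full 13.5×5 rectangle; the sphere at (0, 7.5): section is a regular 6-gon, circumradius = √(r²−h²) = √(9²−0.1²) = 8.999; Taking the first minus the rest: starting from the 13.5×5 cube, the r=9 sphere at (0, 7.5) partially overlaps it — only the 30.56 mm² overlap (of its 210.42 mm²) is removed, clipping the outline — 1 connected region; the cube at (11.5, 1) is present — its section is the full 20.5×18 rectangle; Combining (union): the regions partially overlap (shared area 8.00 mm²), so overlapping operands fuse into one piece — 1 connected region; (rotated 60° about Z; rotation is an isometry so areas/perimeters/island counts are preserved). The outline is a single polygon with 8 vertices. Extrusion per mm of travel: 0.6 × 0.15 / (π × 0.875²) = 0.037418. Accumulating E over each segment gives final E = 3.3878.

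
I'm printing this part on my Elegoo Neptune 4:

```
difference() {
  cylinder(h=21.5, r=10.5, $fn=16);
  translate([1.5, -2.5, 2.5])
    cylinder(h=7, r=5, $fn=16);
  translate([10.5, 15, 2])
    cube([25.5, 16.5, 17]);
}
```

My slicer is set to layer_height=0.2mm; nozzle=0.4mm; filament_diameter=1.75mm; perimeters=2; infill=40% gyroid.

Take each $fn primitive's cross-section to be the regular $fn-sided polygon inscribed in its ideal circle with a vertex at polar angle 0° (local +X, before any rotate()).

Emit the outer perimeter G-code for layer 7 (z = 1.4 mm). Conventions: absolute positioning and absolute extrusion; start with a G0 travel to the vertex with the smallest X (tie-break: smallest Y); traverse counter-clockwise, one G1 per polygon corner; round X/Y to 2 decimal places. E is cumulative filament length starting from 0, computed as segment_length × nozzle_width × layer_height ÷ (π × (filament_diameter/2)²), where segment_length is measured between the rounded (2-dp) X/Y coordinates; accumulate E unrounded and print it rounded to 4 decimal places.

At z = 1.4 mm: the cylinder: section is a regular 16-gon, circumradius r=10.5; the cylinder at (1.5, -2.5) is absent (z outside [2.5, 9.5]); the cube at (10.5, 15) is not intersected at this z (z outside [2, 19]); Subtracting the remaining from the first: none of the subtracted shapes is present at this height, so the r=10.5 cylinder is unchanged — 1 connected region. The outline is a single polygon with 16 vertices. Extrusion per mm of travel: 0.4 × 0.2 / (π × 0.875²) = 0.033260. Accumulating E over each segment gives final E = 2.1799.

G0 X-10.50 Y0.00 Z1.40
G1 X-9.70 Y-4.02 E0.1363
G1 X-7.42 Y-7.42 E0.2725
G1 X-4.02 Y-9.70 E0.4086
G1 X0.00 Y-10.50 E0.5450
G1 X4.02 Y-9.70 E0.6813
G1 X7.42 Y-7.42 E0.8175
G1 X9.70 Y-4.02 E0.9536
G1 X10.50 Y0.00 E1.0899
G1 X9.70 Y4.02 E1.2263
G1 X7.42 Y7.42 E1.3624
G1 X4.02 Y9.70 E1.4986
G1 X0.00 Y10.50 E1.6349
G1 X-4.02 Y9.70 E1.7712
G1 X-7.42 Y7.42 E1.9074
G1 X-9.70 Y4.02 E2.0436
G1 X-10.50 Y0.00 E2.1799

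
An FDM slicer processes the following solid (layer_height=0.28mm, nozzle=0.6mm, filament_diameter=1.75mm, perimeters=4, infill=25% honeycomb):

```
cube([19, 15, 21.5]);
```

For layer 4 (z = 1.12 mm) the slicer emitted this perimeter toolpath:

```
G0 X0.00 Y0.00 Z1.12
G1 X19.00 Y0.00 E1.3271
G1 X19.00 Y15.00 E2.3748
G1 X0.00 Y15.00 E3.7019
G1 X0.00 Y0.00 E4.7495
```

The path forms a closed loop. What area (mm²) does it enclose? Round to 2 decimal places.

285.00 mm²

Apply the shoelace formula to the sequence of (X, Y) vertices; enclosed area = 285.00 mm².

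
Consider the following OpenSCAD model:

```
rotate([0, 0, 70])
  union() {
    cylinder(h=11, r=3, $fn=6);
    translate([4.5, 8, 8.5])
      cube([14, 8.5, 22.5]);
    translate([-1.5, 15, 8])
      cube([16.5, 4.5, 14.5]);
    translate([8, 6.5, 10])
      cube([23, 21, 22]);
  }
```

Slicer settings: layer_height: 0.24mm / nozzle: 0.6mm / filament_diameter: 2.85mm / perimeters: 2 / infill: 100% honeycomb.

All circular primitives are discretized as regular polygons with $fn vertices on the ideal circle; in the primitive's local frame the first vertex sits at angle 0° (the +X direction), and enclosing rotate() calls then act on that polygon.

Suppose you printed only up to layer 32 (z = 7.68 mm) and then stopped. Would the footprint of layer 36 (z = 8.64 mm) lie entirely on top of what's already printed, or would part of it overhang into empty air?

part overhangs

Compare the two slices. At z = 7.68: the cylinder: section is a regular 6-gon, circumradius r=3 (area = (6/2)·3.000²·sin(360°/6) = 23.38 mm²); the cube at (4.5, 8) is absent (z outside [8.5, 31]); the cube at (-1.5, 15) is absent (z outside [8, 22.5]); the cube at (8, 6.5) is absent (z outside [10, 32]); Combining (union): only the r=3 cylinder is present, so the union is just that shape — area = 23.38 mm²; (rotated 70° about Z; rotation is an isometry so areas/perimeters/island counts are preserved). At z = 8.64: the r=3 cylinder gives a regular 6-gon of circumradius 3 (constant along its height) (area = (6/2)·3.000²·sin(360°/6) = 23.38 mm²); the cube at (4.5, 8) (footprint 14×8.5) is included at this height (area 119.00 mm²); the 16.5×4.5 cube at (-1.5, 15) contributes its full rectangle (area 74.25 mm²); the cube at (8, 6.5) is absent (z outside [10, 32]); Combining (union): the regions partially overlap — summed areas 216.63 mm² minus the doubly-counted overlap 15.75 mm² gives 200.88 mm² — area = 200.88 mm²; (rotated 70° about Z; rotation is an isometry so areas/perimeters/island counts are preserved). Checking containment: at z = 8.64 the cross-section extends beyond the z = 7.68 cross-section by about 177.50 mm².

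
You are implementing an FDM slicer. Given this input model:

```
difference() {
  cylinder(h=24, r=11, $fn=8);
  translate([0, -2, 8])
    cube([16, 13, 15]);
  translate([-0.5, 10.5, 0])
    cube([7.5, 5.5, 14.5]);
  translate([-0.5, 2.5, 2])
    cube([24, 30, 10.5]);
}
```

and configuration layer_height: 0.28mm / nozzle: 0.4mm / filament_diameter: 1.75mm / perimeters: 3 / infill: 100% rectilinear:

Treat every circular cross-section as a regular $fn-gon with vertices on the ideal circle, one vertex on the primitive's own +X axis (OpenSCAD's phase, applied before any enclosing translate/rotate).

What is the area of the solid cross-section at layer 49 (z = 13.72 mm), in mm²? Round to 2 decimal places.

235.31 mm²

At z = 13.72 mm: the cylinder: section is a regular 8-gon, circumradius r=11 (area = (8/2)·11.000²·sin(360°/8) = 342.24 mm²); the cube at (0, -2) is present — its section is the full 16×13 rectangle (area 208.00 mm²); the cube at (-0.5, 10.5) is present — its section is the full 7.5×5.5 rectangle (area 41.25 mm²); the cube at (-0.5, 2.5) is not intersected at this z (z outside [2, 12.5]); Subtracting the remaining from the first: starting from the r=11 cylinder (342.24 mm²), the 16×13 cube at (0, -2) partially overlaps it — only the 106.73 mm² overlap (of its 208.00 mm²) is removed, clipping the outline; the 7.5×5.5 cube at (-0.5, 10.5) partially overlaps it — only the 0.20 mm² overlap (of its 41.25 mm²) is removed, clipping the outline — area = 235.31 mm². Overall, the cross-section is a single solid region. Net area = 235.31 mm².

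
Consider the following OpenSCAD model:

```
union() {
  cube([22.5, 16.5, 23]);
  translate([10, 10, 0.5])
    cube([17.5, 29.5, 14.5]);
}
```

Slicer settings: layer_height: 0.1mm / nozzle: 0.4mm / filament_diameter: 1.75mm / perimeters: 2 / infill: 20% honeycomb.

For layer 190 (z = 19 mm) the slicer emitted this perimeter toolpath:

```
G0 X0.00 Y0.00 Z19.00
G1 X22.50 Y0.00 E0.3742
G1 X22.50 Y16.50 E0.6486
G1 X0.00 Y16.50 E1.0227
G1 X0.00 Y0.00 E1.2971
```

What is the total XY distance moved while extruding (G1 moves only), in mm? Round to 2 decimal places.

Sum the Euclidean lengths of each G1 segment: total = 78.00 mm.

78.00 mm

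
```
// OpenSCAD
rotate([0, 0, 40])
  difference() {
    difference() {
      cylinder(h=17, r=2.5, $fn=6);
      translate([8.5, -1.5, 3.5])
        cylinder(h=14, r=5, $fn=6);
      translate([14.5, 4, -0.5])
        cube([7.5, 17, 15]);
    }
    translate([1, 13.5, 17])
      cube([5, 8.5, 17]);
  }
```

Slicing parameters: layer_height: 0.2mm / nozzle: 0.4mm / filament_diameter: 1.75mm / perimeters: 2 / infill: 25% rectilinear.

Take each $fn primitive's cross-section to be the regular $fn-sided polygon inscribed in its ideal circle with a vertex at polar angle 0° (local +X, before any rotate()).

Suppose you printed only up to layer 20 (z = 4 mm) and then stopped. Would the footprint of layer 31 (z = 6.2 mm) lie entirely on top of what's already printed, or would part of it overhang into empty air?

entirely on top

Compare the two slices. At z = 4: the cylinder: section is a regular 6-gon, circumradius r=2.5 (area = (6/2)·2.500²·sin(360°/6) = 16.24 mm²); the cylinder at (8.5, -1.5): section is a regular 6-gon, circumradius r=5 (area = (6/2)·5.000²·sin(360°/6) = 64.95 mm²); the 7.5×17 cube at (14.5, 4) contributes its full rectangle (area 127.50 mm²); After the difference (first − rest): starting from the r=2.5 cylinder (16.24 mm²), the r=5 cylinder at (8.5, -1.5) misses the remaining region (no effect); the 7.5×17 cube at (14.5, 4) misses the remaining region (no effect) — area = 16.24 mm²; the cube at (1, 13.5) is absent (z outside [17, 34]); Taking the first minus the rest: none of the subtracted shapes is present at this height, so the result so far is unchanged — area = 16.24 mm²; (whole slice rotated 40° about Z — lengths, areas and connectivity unchanged). At z = 6.2: the r=2.5 cylinder contributes a regular 6-gon of circumradius 2.5 (area = (6/2)·2.500²·sin(360°/6) = 16.24 mm²); the r=5 cylinder at (8.5, -1.5) gives a regular 6-gon of circumradius 5 (constant along its height) (area = (6/2)·5.000²·sin(360°/6) = 64.95 mm²); the cube at (14.5, 4) (footprint 7.5×17) is included at this height (area 127.50 mm²); Subtracting the remaining from the first: starting from the r=2.5 cylinder (16.24 mm²), the r=5 cylinder at (8.5, -1.5) misses the remaining region (no effect); the 7.5×17 cube at (14.5, 4) misses the remaining region (no effect) — area = 16.24 mm²; the cube at (1, 13.5) is not intersected at this z (z outside [17, 34]); After the difference (first − rest): none of the subtracted shapes is present at this height, so that combined region is unchanged — area = 16.24 mm²; (whole slice rotated 40° about Z — lengths, areas and connectivity unchanged). Checking containment: the cross-section at z = 6.2 is a subset of the cross-section at z = 4.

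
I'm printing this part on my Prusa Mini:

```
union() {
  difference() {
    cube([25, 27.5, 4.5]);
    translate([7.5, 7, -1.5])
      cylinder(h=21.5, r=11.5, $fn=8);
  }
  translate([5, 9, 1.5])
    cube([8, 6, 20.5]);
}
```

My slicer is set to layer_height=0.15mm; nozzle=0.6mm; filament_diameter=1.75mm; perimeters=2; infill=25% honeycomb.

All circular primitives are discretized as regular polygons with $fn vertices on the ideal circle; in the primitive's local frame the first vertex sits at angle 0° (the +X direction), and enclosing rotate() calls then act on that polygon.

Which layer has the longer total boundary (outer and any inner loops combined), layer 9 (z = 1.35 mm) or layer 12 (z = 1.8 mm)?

layer 12 (z = 1.8 mm)

Layer 9 (z = 1.35): the 25×27.5 cube contributes its full rectangle (perimeter 105.00 mm); the r=11.5 cylinder at (7.5, 7) gives a regular 8-gon of circumradius 11.5 (constant along its height) (perimeter = 2·8·11.500·sin(180°/8) = 70.41 mm); After the difference (first − rest): starting from the 25×27.5 cube, the r=11.5 cylinder at (7.5, 7) partially overlaps it — only the 290.97 mm² overlap (of its 374.06 mm²) is removed, clipping the outline — boundary = 106.80 mm; the cube at (5, 9) is not intersected at this z (z outside [1.5, 22]); Combining (union): only that combined region is present, so the union is just that shape — boundary = 106.80 mm. So its perimeter = 106.80 mm. Layer 12 (z = 1.8): the cube is present — its section is the full 25×27.5 rectangle (perimeter 105.00 mm); the r=11.5 cylinder at (7.5, 7) contributes a regular 8-gon of circumradius 11.5 (perimeter = 2·8·11.500·sin(180°/8) = 70.41 mm); Subtracting the remaining from the first: starting from the 25×27.5 cube, the r=11.5 cylinder at (7.5, 7) partially overlaps it — only the 290.97 mm² overlap (of its 374.06 mm²) is removed, clipping the outline — boundary = 106.80 mm; the cube at (5, 9) is present — its section is the full 8×6 rectangle (perimeter 28.00 mm); Merging all regions: the 2 present regions are separate (no shared area or edge), so areas and boundary lengths simply add and each stays a separate island — boundary = 134.80 mm. So its perimeter = 134.80 mm. Layer 12 is larger (134.80 vs 106.80 mm).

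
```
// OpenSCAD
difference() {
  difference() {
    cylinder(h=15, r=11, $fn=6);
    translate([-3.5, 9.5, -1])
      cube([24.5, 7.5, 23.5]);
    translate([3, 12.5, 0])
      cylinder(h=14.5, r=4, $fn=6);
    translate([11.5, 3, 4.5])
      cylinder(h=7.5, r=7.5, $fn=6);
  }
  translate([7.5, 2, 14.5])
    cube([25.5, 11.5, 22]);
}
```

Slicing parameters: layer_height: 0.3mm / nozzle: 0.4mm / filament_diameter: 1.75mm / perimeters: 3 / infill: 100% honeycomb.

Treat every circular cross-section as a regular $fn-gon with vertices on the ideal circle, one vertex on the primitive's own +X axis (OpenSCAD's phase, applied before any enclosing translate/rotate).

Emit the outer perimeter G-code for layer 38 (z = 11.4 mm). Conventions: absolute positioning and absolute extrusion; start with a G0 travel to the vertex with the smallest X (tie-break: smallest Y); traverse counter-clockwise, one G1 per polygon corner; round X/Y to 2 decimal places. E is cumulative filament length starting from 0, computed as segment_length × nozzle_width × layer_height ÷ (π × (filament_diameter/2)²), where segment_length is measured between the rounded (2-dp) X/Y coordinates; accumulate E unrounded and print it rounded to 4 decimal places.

At z = 11.4 mm: the r=11 cylinder contributes a regular 6-gon of circumradius 11; the 24.5×7.5 cube at (-3.5, 9.5) contributes its full rectangle; the r=4 cylinder at (3, 12.5) gives a regular 6-gon of circumradius 4 (constant along its height); the r=7.5 cylinder at (11.5, 3) gives a regular 6-gon of circumradius 7.5 (constant along its height); Taking the first minus the rest: starting from the r=11 cylinder, the 24.5×7.5 cube at (-3.5, 9.5) partially overlaps it — only the 0.24 mm² overlap (of its 183.75 mm²) is removed, clipping the outline; the r=4 cylinder at (3, 12.5) partially overlaps it — only the 1.98 mm² overlap (of its 41.57 mm²) is removed, clipping the outline; the r=7.5 cylinder at (11.5, 3) partially overlaps it — only the 39.18 mm² overlap (of its 146.14 mm²) is removed, clipping the outline — 1 connected region; the cube at (7.5, 2) is absent (z outside [14.5, 36.5]); Taking the first minus the rest: none of the subtracted shapes is present at this height, so that combined region is unchanged — 1 connected region. The outline is a single polygon with 15 vertices. Extrusion per mm of travel: 0.4 × 0.3 / (π × 0.875²) = 0.049890. Accumulating E over each segment gives final E = 3.3815.

G0 X-11.00 Y0.00 Z11.40
G1 X-5.50 Y-9.53 E0.5490
G1 X5.50 Y-9.53 E1.0977
G1 X8.98 Y-3.50 E1.4451
G1 X7.75 Y-3.50 E1.5065
G1 X4.00 Y3.00 E1.8808
G1 X6.63 Y7.56 E2.1435
G1 X5.52 Y9.50 E2.2550
G1 X5.27 Y9.50 E2.2674
G1 X5.00 Y9.04 E2.2941
G1 X1.00 Y9.04 E2.4936
G1 X0.73 Y9.50 E2.5202
G1 X-3.50 Y9.50 E2.7313
G1 X-3.50 Y9.53 E2.7328
G1 X-5.50 Y9.53 E2.8325
G1 X-11.00 Y0.00 E3.3815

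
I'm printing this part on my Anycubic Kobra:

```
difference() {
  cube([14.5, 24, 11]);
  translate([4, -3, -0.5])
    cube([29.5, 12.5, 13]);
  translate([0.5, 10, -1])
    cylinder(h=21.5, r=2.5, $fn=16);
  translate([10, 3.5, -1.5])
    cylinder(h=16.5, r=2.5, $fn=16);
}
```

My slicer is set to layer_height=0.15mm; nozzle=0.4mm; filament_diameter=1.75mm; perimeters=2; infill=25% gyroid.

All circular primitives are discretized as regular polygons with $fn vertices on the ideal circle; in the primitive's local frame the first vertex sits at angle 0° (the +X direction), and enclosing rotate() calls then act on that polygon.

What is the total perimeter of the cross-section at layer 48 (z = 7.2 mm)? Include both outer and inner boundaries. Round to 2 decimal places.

81.02 mm

At z = 7.2 mm: the 14.5×24 cube contributes its full rectangle (perimeter 77.00 mm); the cube at (4, -3) (footprint 29.5×12.5) is included at this height (perimeter 84.00 mm); the r=2.5 cylinder at (0.5, 10) gives a regular 16-gon of circumradius 2.5 (constant along its height) (perimeter = 2·16·2.500·sin(180°/16) = 15.61 mm); the r=2.5 cylinder at (10, 3.5) gives a regular 16-gon of circumradius 2.5 (constant along its height) (perimeter = 2·16·2.500·sin(180°/16) = 15.61 mm); After the difference (first − rest): starting from the 14.5×24 cube, the 29.5×12.5 cube at (4, -3) partially overlaps it — only the 99.75 mm² overlap (of its 368.75 mm²) is removed, clipping the outline; the r=2.5 cylinder at (0.5, 10) partially overlaps it — only the 12.02 mm² overlap (of its 19.13 mm²) is removed, clipping the outline; the r=2.5 cylinder at (10, 3.5) misses the remaining region (no effect) — boundary = 81.02 mm. Overall, the cross-section is a single solid region. Total boundary length (outer) = 81.02 mm.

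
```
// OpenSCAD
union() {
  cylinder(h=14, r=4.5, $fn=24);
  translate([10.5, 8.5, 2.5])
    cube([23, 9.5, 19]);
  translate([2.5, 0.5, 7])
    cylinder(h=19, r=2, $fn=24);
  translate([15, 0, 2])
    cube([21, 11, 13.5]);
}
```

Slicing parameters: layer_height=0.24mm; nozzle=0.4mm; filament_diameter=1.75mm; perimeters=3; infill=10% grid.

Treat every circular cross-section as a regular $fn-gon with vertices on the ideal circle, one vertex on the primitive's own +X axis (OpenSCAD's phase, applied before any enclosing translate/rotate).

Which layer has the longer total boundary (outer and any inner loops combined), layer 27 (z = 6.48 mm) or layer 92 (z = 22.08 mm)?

layer 27 (z = 6.48 mm)

Layer 27 (z = 6.48): the cylinder: section is a regular 24-gon, circumradius r=4.5 (perimeter = 2·24·4.500·sin(180°/24) = 28.19 mm); the cube at (10.5, 8.5) is present — its section is the full 23×9.5 rectangle (perimeter 65.00 mm); the cylinder at (2.5, 0.5) does not reach this height (z outside [7, 26]); the 21×11 cube at (15, 0) contributes its full rectangle (perimeter 64.00 mm); Merging all regions: the regions partially overlap (shared area 46.25 mm²), so the edge portions inside another operand are dropped and the merged outline is re-measured after clipping — boundary = 115.19 mm. So its perimeter = 115.19 mm. Layer 92 (z = 22.08): the cylinder does not reach this height (z outside [0, 14]); the cube at (10.5, 8.5) is absent (z outside [2.5, 21.5]); the r=2 cylinder at (2.5, 0.5) contributes a regular 24-gon of circumradius 2 (perimeter = 2·24·2.000·sin(180°/24) = 12.53 mm); the cube at (15, 0) does not reach this height (z outside [2, 15.5]); Combining (union): only the r=2 cylinder at (2.5, 0.5) is present, so the union is just that shape — boundary = 12.53 mm. So its perimeter = 12.53 mm. Layer 27 is larger (115.19 vs 12.53 mm).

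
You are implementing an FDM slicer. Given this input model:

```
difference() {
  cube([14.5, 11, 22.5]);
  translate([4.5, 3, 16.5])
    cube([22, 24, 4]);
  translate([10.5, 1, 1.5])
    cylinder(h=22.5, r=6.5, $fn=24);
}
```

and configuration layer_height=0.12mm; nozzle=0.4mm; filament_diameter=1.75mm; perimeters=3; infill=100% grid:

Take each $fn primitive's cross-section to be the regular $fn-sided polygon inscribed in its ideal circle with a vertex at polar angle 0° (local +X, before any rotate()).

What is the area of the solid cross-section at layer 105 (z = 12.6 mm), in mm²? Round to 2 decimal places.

92.17 mm²

At z = 12.6 mm: the cube (footprint 14.5×11) is included at this height (area 159.50 mm²); the cube at (4.5, 3) does not reach this height (z outside [16.5, 20.5]); the r=6.5 cylinder at (10.5, 1) contributes a regular 24-gon of circumradius 6.5 (area = (24/2)·6.500²·sin(360°/24) = 131.22 mm²); After the difference (first − rest): starting from the 14.5×11 cube (159.50 mm²), the r=6.5 cylinder at (10.5, 1) partially overlaps it — only the 67.33 mm² overlap (of its 131.22 mm²) is removed, clipping the outline — area = 92.17 mm². Overall, the cross-section is a single solid region. Net area = 92.17 mm².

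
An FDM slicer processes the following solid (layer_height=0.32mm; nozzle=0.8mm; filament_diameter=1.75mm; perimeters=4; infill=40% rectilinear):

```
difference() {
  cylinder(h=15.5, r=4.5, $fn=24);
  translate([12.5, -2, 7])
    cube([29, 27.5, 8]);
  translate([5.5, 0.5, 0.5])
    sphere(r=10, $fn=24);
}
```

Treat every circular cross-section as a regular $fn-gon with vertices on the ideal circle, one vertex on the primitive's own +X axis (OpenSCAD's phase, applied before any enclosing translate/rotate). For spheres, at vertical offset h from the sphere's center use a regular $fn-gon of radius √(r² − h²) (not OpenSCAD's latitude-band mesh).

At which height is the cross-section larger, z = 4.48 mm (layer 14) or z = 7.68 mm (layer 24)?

layer 24 (z = 7.68 mm)

Layer 14 (z = 4.48): the r=4.5 cylinder contributes a regular 24-gon of circumradius 4.5 (area = (24/2)·4.500²·sin(360°/24) = 62.89 mm²); the cube at (12.5, -2) is absent (z outside [7, 15]); the r=10 sphere at (5.5, 0.5) slices to a regular 24-gon of circumradius 9.174 (√(r²−h²) with h=3.98 from center) (area = (24/2)·9.174²·sin(360°/24) = 261.39 mm²); After the difference (first − rest): starting from the r=4.5 cylinder (62.89 mm²), the r=10 sphere at (5.5, 0.5) partially overlaps it — only the 58.73 mm² overlap (of its 261.39 mm²) is removed, clipping the outline — area = 4.17 mm². So its area = 4.17 mm². Layer 24 (z = 7.68): the r=4.5 cylinder gives a regular 24-gon of circumradius 4.5 (constant along its height) (area = (24/2)·4.500²·sin(360°/24) = 62.89 mm²); the cube at (12.5, -2) (footprint 29×27.5) is included at this height (area 797.50 mm²); the r=10 sphere at (5.5, 0.5) contributes a regular 24-gon of circumradius √(10²−7.18²) = 6.960 (area = (24/2)·6.960²·sin(360°/24) = 150.47 mm²); Taking the first minus the rest: starting from the r=4.5 cylinder (62.89 mm²), the 29×27.5 cube at (12.5, -2) misses the remaining region (no effect); the r=10 sphere at (5.5, 0.5) partially overlaps it — only the 39.33 mm² overlap (of its 150.47 mm²) is removed, clipping the outline — area = 23.56 mm². So its area = 23.56 mm². Layer 24 is larger (23.56 vs 4.17 mm²).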